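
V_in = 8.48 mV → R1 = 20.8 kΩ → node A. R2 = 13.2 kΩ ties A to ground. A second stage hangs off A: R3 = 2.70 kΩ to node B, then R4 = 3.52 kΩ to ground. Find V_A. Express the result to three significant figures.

V_A ≈ 1.43 mV

Node A sees R2 in parallel with the series input of stage 2, R3 + R4 = 6.220 kΩ.
R2 ‖ (R3+R4) = 4.228 kΩ.
V_A = 8.48 × 4.228/(20.8 + 4.228) = 1.432 mV.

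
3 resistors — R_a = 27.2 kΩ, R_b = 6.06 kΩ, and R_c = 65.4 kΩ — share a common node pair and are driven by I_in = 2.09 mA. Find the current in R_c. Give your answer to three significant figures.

I ≈ 0.147 mA

Conductances: ΣG = 1/27.2 + 1/6.06 + 1/65.4 = 0.2171 (1/kΩ).
R_c takes the fraction G_k/ΣG = 0.01529/0.2171 = 0.07044, so I = 2.09 × 0.07044 = 0.1472 mA.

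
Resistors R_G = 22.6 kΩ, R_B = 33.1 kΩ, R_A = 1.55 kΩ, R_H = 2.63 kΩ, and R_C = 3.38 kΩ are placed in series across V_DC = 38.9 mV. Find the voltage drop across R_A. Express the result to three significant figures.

Series total: ΣR = 22.6 + 33.1 + 1.55 + 2.63 + 3.38 = 63.26 kΩ.
By the voltage-divider rule, V = 38.9 × 1.550/63.26 = 0.9531 mV.

V ≈ 0.953 mV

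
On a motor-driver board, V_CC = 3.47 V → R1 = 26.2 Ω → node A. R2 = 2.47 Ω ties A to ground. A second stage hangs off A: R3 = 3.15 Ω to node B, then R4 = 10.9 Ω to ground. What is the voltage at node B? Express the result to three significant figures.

The second stage (R3 + R4 = 14.05 Ω) loads node A in parallel with R2.
R2 ‖ (R3+R4) = 2.101 Ω.
First divider: V_A = V_CC · 2.101/(26.2 + 2.101) = 0.2576 V.
Stage 2 is unloaded, so V_B = V_A · R4/(R3+R4) = 0.2576 × 10.9/14.05 = 0.1998 V.

V_B ≈ 0.200 V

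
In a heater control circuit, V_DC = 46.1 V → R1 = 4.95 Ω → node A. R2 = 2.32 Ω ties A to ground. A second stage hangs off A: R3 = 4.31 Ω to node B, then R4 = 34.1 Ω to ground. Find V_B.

Node A sees R2 in parallel with the series input of stage 2, R3 + R4 = 38.41 Ω.
Effective lower resistance at A: R2 ‖ 38.41 = 2.188 Ω.
V_A = 46.1 × 2.188/(4.95 + 2.188) = 14.13 V.
V_B = V_A × 0.8878 = 12.54 V.

V_B ≈ 12.5 V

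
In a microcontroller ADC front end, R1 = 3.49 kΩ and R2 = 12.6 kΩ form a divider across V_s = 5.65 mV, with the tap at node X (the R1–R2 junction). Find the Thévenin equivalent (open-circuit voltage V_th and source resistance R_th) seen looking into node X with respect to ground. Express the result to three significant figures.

With X open, the divider is unloaded: V_th = 5.65 × 12.6/16.09 = 4.424 mV.
With V_s suppressed (replaced by a short), R_th = R1 ‖ R2 = (3.490 × 12.6)/(3.490 + 12.6) = 2.733 kΩ.

V_th ≈ 4.42 mV, R_th ≈ 2.73 kΩ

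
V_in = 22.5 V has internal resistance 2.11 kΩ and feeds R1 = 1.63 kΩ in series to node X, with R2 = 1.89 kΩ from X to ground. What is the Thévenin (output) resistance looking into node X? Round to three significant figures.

R1' = 2.11 + 1.63 = 3.740 kΩ (source resistance + R1).
Zeroing V_in shorts the top of R1' to ground, so R_th = R1' ‖ R2 = 1.256 kΩ.

R_th ≈ 1.26 kΩ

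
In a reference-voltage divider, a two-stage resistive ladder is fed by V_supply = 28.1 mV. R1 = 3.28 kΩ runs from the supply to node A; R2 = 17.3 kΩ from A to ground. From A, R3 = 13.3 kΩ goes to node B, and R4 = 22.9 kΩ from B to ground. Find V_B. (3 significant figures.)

The second stage (R3 + R4 = 36.20 kΩ) loads node A in parallel with R2.
R2 ‖ (R3+R4) = 11.71 kΩ.
V_A = 28.1 × 11.71/(3.28 + 11.71) = 21.95 mV.
Stage 2 is unloaded, so V_B = V_A · R4/(R3+R4) = 21.95 × 22.9/36.20 = 13.89 mV.

V_B ≈ 13.9 mV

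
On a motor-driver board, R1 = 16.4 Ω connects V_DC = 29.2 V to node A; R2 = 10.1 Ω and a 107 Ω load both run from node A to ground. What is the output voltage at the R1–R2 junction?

First combine the lower leg with the load: R2 ‖ R_L = 9.229 Ω.
Then V_out = V_DC · R2'/(R1 + R2') = 29.2 × 9.229/25.63 = 10.51 V.

V_out ≈ 10.5 V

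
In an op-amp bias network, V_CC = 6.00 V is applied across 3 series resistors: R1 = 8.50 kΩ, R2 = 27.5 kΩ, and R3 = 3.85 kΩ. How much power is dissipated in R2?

ΣR = 39.85 kΩ → I = 6.00/39.85 = 0.1506 mA.
V(R2) = I·R = 4.141 V; P = V·I = 4.141 × 0.1506 = 0.6234 mW.

P ≈ 0.623 mW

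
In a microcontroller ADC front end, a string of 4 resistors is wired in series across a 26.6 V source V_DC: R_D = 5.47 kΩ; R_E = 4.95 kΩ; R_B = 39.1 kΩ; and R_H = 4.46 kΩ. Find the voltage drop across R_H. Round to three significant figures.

V ≈ 2.20 V

Total series resistance ΣR = 5.47 + 4.95 + 39.1 + 4.46 = 53.98 kΩ.
V = V_DC · R/ΣR = 26.6 × 0.08262 = 2.198 V.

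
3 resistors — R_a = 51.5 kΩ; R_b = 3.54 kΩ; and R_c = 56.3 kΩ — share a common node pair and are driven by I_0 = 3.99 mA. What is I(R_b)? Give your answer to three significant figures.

ΣG = 1/51.5 + 1/3.54 + 1/56.3 = 0.3197.
R_b takes the fraction G_k/ΣG = 0.2825/0.3197 = 0.8837, so I = 3.99 × 0.8837 = 3.526 mA.

I ≈ 3.53 mA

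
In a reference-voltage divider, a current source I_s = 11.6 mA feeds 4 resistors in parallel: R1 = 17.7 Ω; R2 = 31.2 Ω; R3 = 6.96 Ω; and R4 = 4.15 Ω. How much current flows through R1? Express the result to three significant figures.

ΣG = 1/17.7 + 1/31.2 + 1/6.96 + 1/4.15 = 0.4732.
By the current-divider rule, I = I_s · G_k/ΣG = 11.6 × 0.1194 = 1.385 mA.

I ≈ 1.38 mA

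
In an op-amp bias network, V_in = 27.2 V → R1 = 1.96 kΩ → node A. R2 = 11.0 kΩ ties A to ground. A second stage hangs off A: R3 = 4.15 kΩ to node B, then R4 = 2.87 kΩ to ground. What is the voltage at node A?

The second stage (R3 + R4 = 7.020 kΩ) loads node A in parallel with R2.
Effective lower resistance at A: R2 ‖ 7.020 = 4.285 kΩ.
So V_A = 27.2 × 0.6862 = 18.66 V.

V_A ≈ 18.7 V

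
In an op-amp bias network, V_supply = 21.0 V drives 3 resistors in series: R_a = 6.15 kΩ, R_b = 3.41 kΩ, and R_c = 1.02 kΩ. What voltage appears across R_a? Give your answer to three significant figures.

V ≈ 12.2 V

Total series resistance ΣR = 6.15 + 3.41 + 1.02 = 10.58 kΩ.
By the voltage-divider rule, V = 21.0 × 6.150/10.58 = 12.21 V.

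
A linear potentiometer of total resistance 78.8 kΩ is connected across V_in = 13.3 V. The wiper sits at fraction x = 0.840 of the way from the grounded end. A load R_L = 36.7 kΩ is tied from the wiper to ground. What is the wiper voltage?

V_out ≈ 8.67 V

The pot divides into 12.61 kΩ above the wiper and 66.19 kΩ below.
R_L loads the lower segment: effective lower R = 23.61 kΩ.
Then V_out = V_in · 23.61/(12.61 + 23.61) = 8.670 V.
(Unloaded: V_out = x·V_in = 11.2 V.)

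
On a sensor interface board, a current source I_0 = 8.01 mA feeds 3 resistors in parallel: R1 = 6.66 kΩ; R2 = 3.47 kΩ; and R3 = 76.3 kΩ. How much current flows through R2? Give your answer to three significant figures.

I ≈ 5.11 mA

Total conductance ΣG = 1/6.66 + 1/3.47 + 1/76.3 = 0.4514 (units of 1/kΩ).
Current divider: I(R2) = I_0 · G_k/ΣG = 8.01 × (0.2882/0.4514) = 8.01 × 0.6384 = 5.113 mA.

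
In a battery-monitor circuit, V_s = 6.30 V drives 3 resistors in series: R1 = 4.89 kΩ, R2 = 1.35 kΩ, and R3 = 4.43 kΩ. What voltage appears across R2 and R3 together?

V ≈ 3.41 V

ΣR = 4.89 + 1.35 + 4.43 = 10.67 kΩ.
R_{R2..R3} = 1.35 + 4.43 = 5.780 kΩ.
By the voltage-divider rule, V = 6.30 × 5.780/10.67 = 3.413 V.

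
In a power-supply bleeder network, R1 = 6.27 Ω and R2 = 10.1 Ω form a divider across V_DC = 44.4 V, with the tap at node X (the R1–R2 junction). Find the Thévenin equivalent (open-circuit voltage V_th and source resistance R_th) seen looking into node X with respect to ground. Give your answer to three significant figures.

V_th ≈ 27.4 V, R_th ≈ 3.87 Ω

V_th is the unloaded tap voltage: V_DC · R2/(R1+R2) = 44.4 × 0.6170 = 27.39 V.
Zeroing V_DC shorts the top of R1 to ground, so R_th = R1 ‖ R2 = 3.868 Ω.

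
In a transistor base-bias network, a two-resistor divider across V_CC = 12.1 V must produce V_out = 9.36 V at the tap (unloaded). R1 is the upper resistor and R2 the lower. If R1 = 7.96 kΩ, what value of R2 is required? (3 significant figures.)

R2 ≈ 27.2 kΩ

Required fraction k = V_out/V_CC = 0.7736.
R2 = R1 · 0.7736/(1 − 0.7736) = 27.19 kΩ.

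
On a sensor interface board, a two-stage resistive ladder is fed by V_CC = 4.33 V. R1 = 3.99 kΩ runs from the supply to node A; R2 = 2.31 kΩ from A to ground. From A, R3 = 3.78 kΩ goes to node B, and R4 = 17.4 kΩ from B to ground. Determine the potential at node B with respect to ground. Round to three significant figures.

V_B ≈ 1.22 V

The second stage (R3 + R4 = 21.18 kΩ) loads node A in parallel with R2.
Effective lower resistance at A: R2 ‖ 21.18 = 2.083 kΩ.
First divider: V_A = V_CC · 2.083/(3.99 + 2.083) = 1.485 V.
Then the unloaded second divider: V_B = V_A × R4/(R3+R4) = 1.485 × 0.8215 = 1.220 V.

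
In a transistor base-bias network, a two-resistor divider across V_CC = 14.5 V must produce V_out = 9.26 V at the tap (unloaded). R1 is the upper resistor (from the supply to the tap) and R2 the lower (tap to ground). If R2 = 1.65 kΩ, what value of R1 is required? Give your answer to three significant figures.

R1 ≈ 0.934 kΩ

The divider ratio is R2/(R1+R2) = 9.26/14.5 = 0.6386.
Rearranging, R1 = R2·(1−k)/k = 1.65 × 0.5659 = 0.9337 kΩ.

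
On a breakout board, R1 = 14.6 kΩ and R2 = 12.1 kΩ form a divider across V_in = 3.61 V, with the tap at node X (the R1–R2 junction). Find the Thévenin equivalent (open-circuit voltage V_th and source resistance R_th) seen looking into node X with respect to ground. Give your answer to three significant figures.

With X open, the divider is unloaded: V_th = 3.61 × 12.1/26.70 = 1.636 V.
Looking into X with the source shorted: R_th = R1·R2/(R1+R2) = 14.60 × 12.1/26.70 = 6.616 kΩ.

V_th ≈ 1.64 V, R_th ≈ 6.62 kΩ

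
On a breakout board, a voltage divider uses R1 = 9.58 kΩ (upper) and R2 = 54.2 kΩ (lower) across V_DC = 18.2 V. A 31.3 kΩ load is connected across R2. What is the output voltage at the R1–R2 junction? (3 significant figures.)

V_out ≈ 12.3 V

R2 ‖ R_L = (54.2 × 31.3)/(54.2 + 31.3) = 19.84 kΩ.
Now apply the divider: V_out = 18.2 × 0.6744 = 12.27 V.
(Unloaded it would be 15.5 V; the load pulls it down.)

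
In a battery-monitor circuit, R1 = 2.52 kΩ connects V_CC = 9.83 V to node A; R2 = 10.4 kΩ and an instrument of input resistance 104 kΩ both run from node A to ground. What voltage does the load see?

The load sits in parallel with R2, giving an effective lower resistance R2' = R2·R_L/(R2+R_L) = 9.455 kΩ.
Voltage divider with the loaded lower leg: V_out = 9.83 × 9.455/(2.52 + 9.455) = 9.83 × 0.7896 = 7.761 V.

V_out ≈ 7.76 V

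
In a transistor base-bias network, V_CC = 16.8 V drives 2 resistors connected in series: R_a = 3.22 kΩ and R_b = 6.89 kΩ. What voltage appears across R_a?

V ≈ 5.35 V

Series total: ΣR = 3.22 + 6.89 = 10.11 kΩ.
By the voltage-divider rule, V = 16.8 × 3.220/10.11 = 5.351 V.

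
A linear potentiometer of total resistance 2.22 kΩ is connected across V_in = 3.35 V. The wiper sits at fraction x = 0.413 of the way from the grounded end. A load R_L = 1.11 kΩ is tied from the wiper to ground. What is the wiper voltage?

V_out ≈ 0.932 V

The pot divides into 1.303 kΩ above the wiper and 0.9169 kΩ below.
R_L loads the lower segment: effective lower R = 0.5021 kΩ.
V_out = 3.35 × 0.5021/(1.303 + 0.5021) = 0.9318 V.
(Unloaded: V_out = x·V_in = 1.38 V.)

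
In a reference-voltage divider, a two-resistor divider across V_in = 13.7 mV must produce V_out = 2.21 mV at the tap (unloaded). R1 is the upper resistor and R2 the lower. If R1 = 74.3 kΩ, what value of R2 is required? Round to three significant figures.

The divider ratio is R2/(R1+R2) = 2.21/13.7 = 0.1613.
R2 = R1 · 0.1613/(1 − 0.1613) = 14.29 kΩ.

R2 ≈ 14.3 kΩ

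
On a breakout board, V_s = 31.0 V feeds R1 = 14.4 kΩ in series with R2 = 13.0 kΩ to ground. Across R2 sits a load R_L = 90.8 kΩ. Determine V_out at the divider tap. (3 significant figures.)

V_out ≈ 13.7 V

R2 ‖ R_L = (13.0 × 90.8)/(13.0 + 90.8) = 11.37 kΩ.
Now apply the divider: V_out = 31.0 × 0.4413 = 13.68 V.
(Unloaded it would be 14.7 V; the load pulls it down.)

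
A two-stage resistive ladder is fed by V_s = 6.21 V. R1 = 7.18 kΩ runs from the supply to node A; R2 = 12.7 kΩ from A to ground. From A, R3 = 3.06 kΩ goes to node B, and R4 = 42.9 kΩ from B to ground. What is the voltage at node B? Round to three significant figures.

V_B ≈ 3.37 V

The second stage (R3 + R4 = 45.96 kΩ) loads node A in parallel with R2.
R2 ‖ (R3+R4) = 9.950 kΩ.
First divider: V_A = V_s · 9.950/(7.18 + 9.950) = 3.607 V.
V_B = V_A × 0.9334 = 3.367 V.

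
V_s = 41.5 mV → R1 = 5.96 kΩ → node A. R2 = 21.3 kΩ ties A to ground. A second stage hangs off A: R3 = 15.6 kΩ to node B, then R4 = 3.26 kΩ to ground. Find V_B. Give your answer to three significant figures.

The second stage (R3 + R4 = 18.86 kΩ) loads node A in parallel with R2.
R2 ‖ (R3+R4) = 10.00 kΩ.
First divider: V_A = V_s · 10.00/(5.96 + 10.00) = 26.01 mV.
V_B = V_A × 0.1729 = 4.495 mV.

V_B ≈ 4.50 mV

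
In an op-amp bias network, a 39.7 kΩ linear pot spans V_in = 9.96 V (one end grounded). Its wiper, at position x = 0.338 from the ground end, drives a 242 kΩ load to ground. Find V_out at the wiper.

V_out ≈ 3.25 V

Split the track: R_lower = x·R_p = 13.42 kΩ, R_upper = (1−x)·R_p = 26.28 kΩ.
Lower segment in parallel with the load: 13.42 ‖ 242 = 12.71 kΩ.
Loaded-divider output: V_out = 9.96 × 0.3260 = 3.247 V.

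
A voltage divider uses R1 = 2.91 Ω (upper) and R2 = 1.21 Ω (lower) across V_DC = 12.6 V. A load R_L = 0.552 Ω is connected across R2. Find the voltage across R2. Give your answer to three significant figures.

First combine the lower leg with the load: R2 ‖ R_L = 0.3791 Ω.
Now apply the divider: V_out = 12.6 × 0.1153 = 1.452 V.
(Unloaded it would be 3.70 V; the load pulls it down.)

V_out ≈ 1.45 V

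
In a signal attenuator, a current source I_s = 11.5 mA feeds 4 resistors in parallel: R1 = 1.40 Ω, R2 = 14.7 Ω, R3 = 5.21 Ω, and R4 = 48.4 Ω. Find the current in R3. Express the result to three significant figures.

I ≈ 2.22 mA

Conductances: ΣG = 1/1.40 + 1/14.7 + 1/5.21 + 1/48.4 = 0.9949 (1/Ω).
R3 takes the fraction G_k/ΣG = 0.1919/0.9949 = 0.1929, so I = 11.5 × 0.1929 = 2.219 mA.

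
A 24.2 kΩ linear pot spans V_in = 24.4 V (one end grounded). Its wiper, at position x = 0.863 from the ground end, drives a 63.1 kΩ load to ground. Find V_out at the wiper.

The pot divides into 3.315 kΩ above the wiper and 20.88 kΩ below.
R_L loads the lower segment: effective lower R = 15.69 kΩ.
Loaded-divider output: V_out = 24.4 × 0.8256 = 20.14 V.

V_out ≈ 20.1 V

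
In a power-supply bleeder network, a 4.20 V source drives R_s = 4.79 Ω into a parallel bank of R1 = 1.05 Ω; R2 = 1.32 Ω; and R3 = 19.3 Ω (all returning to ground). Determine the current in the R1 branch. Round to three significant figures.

Parallel bank: R_p = 1/(1/1.05 + 1/1.32 + 1/19.3) = 0.5676 Ω.
V_A = 4.20 × 0.5676/5.358 = 0.4450 V.
I(R1) = V_A / R1 = 0.4450/1.05 = 0.4238 A.

I ≈ 0.424 A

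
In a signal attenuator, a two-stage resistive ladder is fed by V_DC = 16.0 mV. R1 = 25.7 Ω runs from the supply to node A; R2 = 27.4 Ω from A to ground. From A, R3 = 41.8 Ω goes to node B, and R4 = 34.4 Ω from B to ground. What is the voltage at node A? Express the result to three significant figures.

V_A ≈ 7.03 mV

Node A sees R2 in parallel with the series input of stage 2, R3 + R4 = 76.20 Ω.
R2 ‖ (R3+R4) = 20.15 Ω.
V_A = 16.0 × 20.15/(25.7 + 20.15) = 7.032 mV.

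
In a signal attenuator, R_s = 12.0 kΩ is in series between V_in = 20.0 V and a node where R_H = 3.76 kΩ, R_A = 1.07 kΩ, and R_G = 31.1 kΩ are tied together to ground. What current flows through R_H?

Equivalent of the parallel group: R_p = 0.8112 kΩ.
V_A by voltage divider: V_A = 20.0 × 0.8112/(12.0 + 0.8112) = 1.266 V.
Branch current I = V_A/R_H = 1.266/3.76 = 0.3368 mA.
(Equivalently: I_total = 1.561 mA, then current-divider fraction G_k/ΣG = 0.2158.)

I ≈ 0.337 mA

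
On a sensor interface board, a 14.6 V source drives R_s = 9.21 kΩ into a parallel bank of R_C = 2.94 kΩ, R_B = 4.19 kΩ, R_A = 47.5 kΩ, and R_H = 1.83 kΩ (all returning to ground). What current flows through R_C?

Equivalent of the parallel group: R_p = 0.8724 kΩ.
V_A by voltage divider: V_A = 14.6 × 0.8724/(9.21 + 0.8724) = 1.263 V.
Branch current I = V_A/R_C = 1.263/2.94 = 0.4297 mA.
(Check via current divider: I_total = 1.448 mA; share G_k/ΣG = 0.2967 → same result.)

I ≈ 0.430 mA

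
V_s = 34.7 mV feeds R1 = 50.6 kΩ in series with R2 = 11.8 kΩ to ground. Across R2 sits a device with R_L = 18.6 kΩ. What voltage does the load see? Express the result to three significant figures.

V_out ≈ 4.33 mV

R2 ‖ R_L = (11.8 × 18.6)/(11.8 + 18.6) = 7.220 kΩ.
Now apply the divider: V_out = 34.7 × 0.1249 = 4.333 mV.
(Unloaded it would be 6.56 mV; the load pulls it down.)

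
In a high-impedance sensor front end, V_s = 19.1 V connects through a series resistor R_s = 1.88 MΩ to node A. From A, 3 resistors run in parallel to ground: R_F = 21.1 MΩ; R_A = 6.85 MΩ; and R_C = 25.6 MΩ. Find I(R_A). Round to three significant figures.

Equivalent of the parallel group: R_p = 4.302 MΩ.
Node voltage V_A = V_s · R_p/(R_s + R_p) = 19.1 × 0.6959 = 13.29 V.
I(R_A) = V_A / R_A = 13.29/6.85 = 1.940 µA.
(Equivalently: I_total = 3.090 µA, then current-divider fraction G_k/ΣG = 0.6281.)

I ≈ 1.94 µA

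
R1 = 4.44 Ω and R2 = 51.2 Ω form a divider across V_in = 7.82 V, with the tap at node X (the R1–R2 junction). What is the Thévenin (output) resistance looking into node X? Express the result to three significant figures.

R_th ≈ 4.09 Ω

With V_in suppressed (replaced by a short), R_th = R1 ‖ R2 = (4.440 × 51.2)/(4.440 + 51.2) = 4.086 Ω.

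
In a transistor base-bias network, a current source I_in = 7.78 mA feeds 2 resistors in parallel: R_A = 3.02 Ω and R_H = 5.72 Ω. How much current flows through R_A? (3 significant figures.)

Two-branch current divider: I_k = I_in · R_other/(R_1 + R_2).
I(R_A) = 7.78 × 5.72/(3.02 + 5.72) = 7.78 × 0.6545 = 5.092 mA.

I ≈ 5.09 mA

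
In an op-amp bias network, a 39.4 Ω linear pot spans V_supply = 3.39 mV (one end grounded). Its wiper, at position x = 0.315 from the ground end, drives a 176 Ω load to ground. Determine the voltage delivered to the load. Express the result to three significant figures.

Lower segment x·R_p = 12.41 Ω; upper segment (1−x)·R_p = 26.99 Ω.
(x·R_p) ‖ R_L = 11.59 Ω.
Loaded-divider output: V_out = 3.39 × 0.3005 = 1.019 mV.
(Unloaded: V_out = x·V_supply = 1.07 mV.)

V_out ≈ 1.02 mV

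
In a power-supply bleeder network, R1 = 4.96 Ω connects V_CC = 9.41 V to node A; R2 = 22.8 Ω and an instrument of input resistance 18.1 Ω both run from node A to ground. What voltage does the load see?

The load sits in parallel with R2, giving an effective lower resistance R2' = R2·R_L/(R2+R_L) = 10.09 Ω.
Then V_out = V_CC · R2'/(R1 + R2') = 9.41 × 10.09/15.05 = 6.309 V.

V_out ≈ 6.31 V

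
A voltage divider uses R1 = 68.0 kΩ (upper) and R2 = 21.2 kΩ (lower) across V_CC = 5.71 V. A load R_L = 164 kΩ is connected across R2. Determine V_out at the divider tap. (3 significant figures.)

The load sits in parallel with R2, giving an effective lower resistance R2' = R2·R_L/(R2+R_L) = 18.77 kΩ.
Voltage divider with the loaded lower leg: V_out = 5.71 × 18.77/(68.0 + 18.77) = 5.71 × 0.2163 = 1.235 V.
(Unloaded it would be 1.36 V; the load pulls it down.)

V_out ≈ 1.24 V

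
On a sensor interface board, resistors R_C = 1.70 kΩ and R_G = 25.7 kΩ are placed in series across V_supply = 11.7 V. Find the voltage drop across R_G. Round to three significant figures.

Series total: ΣR = 1.70 + 25.7 = 27.40 kΩ.
Voltage divider: V = V_supply · (25.70 / 27.40) = 11.7 × 0.9380 = 10.97 V.

V ≈ 11.0 V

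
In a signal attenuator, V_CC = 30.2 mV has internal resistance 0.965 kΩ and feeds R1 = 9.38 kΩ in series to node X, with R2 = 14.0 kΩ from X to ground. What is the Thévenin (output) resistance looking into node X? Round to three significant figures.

R_th ≈ 5.95 kΩ

R1' = 0.965 + 9.38 = 10.35 kΩ (source resistance + R1).
Zeroing V_CC shorts the top of R1' to ground, so R_th = R1' ‖ R2 = 5.949 kΩ.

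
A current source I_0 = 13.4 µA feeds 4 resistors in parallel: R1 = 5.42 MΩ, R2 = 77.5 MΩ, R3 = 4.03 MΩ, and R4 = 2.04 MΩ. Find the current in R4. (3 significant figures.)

I ≈ 7.02 µA

Conductances: ΣG = 1/5.42 + 1/77.5 + 1/4.03 + 1/2.04 = 0.9357 (1/MΩ).
R4 takes the fraction G_k/ΣG = 0.4902/0.9357 = 0.5239, so I = 13.4 × 0.5239 = 7.020 µA.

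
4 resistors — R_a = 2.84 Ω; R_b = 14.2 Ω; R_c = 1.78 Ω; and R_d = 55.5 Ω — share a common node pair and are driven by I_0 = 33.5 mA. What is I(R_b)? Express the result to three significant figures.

Total conductance ΣG = 1/2.84 + 1/14.2 + 1/1.78 + 1/55.5 = 1.002 (units of 1/Ω).
R_b takes the fraction G_k/ΣG = 0.07042/1.002 = 0.07026, so I = 33.5 × 0.07026 = 2.354 mA.

I ≈ 2.35 mA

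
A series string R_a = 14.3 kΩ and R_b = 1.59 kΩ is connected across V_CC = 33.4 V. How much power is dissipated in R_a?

The common current is I = 33.4/15.89 = 2.102 mA.
V(R_a) = I·R = 30.06 V; P = V·I = 30.06 × 2.102 = 63.18 mW.

P ≈ 63.2 mW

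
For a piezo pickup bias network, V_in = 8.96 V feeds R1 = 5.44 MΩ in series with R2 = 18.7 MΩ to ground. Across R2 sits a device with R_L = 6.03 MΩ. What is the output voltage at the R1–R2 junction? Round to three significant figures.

V_out ≈ 4.09 V

R2 ‖ R_L = (18.7 × 6.03)/(18.7 + 6.03) = 4.560 MΩ.
Then V_out = V_in · R2'/(R1 + R2') = 8.96 × 4.560/10.00 = 4.086 V.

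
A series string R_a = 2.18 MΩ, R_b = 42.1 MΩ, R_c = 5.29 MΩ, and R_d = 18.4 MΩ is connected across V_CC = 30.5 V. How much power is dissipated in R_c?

P ≈ 1.07 µW

Series current I = V_CC/ΣR = 30.5/67.97 = 0.4487 µA.
V(R_c) = I·R = 2.374 V; P = V·I = 2.374 × 0.4487 = 1.065 µW.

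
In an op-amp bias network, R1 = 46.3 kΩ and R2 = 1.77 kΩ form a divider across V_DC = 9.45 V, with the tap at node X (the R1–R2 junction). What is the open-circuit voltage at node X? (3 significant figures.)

With X open, the divider is unloaded: V_th = 9.45 × 1.77/48.07 = 0.3480 V.

V_th ≈ 0.348 V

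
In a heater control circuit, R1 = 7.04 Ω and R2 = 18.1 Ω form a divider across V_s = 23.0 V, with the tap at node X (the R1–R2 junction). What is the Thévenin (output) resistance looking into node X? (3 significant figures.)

Zeroing V_s shorts the top of R1 to ground, so R_th = R1 ‖ R2 = 5.069 Ω.

R_th ≈ 5.07 Ω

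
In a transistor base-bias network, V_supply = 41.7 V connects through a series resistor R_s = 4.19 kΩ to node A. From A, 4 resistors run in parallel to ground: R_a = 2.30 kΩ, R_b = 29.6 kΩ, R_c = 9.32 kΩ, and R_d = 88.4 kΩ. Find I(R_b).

I ≈ 0.407 mA

Combine the parallel branches: R_p = (1/2.30 + 1/29.6 + 1/9.32 + 1/88.4)⁻¹ = 1.703 kΩ.
V_A = 41.7 × 1.703/5.893 = 12.05 V.
Branch current I = V_A/R_b = 12.05/29.6 = 0.4071 mA.
(Check via current divider: I_total = 7.076 mA; share G_k/ΣG = 0.05754 → same result.)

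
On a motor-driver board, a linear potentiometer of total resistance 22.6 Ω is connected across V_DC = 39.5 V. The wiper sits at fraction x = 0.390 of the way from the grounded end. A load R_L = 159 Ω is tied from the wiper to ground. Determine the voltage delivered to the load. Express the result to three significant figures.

Lower segment x·R_p = 8.814 Ω; upper segment (1−x)·R_p = 13.79 Ω.
Lower segment in parallel with the load: 8.814 ‖ 159 = 8.351 Ω.
Then V_out = V_DC · 8.351/(13.79 + 8.351) = 14.90 V.

V_out ≈ 14.9 V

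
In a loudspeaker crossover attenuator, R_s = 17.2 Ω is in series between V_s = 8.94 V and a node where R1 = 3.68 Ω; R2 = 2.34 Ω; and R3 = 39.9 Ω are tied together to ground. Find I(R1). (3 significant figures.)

Parallel bank: R_p = 1/(1/3.68 + 1/2.34 + 1/39.9) = 1.381 Ω.
V_A by voltage divider: V_A = 8.94 × 1.381/(17.2 + 1.381) = 0.6644 V.
I(R1) = V_A / R1 = 0.6644/3.68 = 0.1805 A.

I ≈ 0.181 A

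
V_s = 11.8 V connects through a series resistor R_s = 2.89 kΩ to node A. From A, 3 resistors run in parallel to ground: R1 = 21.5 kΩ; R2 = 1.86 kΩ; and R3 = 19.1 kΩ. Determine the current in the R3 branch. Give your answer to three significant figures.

Equivalent of the parallel group: R_p = 1.571 kΩ.
V_A = 11.8 × 1.571/4.461 = 4.156 V.
I(R3) = V_A / R3 = 4.156/19.1 = 0.2176 mA.

I ≈ 0.218 mA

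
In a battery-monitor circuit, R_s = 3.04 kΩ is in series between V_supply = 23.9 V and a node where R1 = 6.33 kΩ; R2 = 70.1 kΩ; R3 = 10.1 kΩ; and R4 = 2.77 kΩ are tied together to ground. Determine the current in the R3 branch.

I ≈ 0.810 mA

Combine the parallel branches: R_p = (1/6.33 + 1/70.1 + 1/10.1 + 1/2.77)⁻¹ = 1.582 kΩ.
V_A = 23.9 × 1.582/4.622 = 8.179 V.
Branch current I = V_A/R3 = 8.179/10.1 = 0.8098 mA.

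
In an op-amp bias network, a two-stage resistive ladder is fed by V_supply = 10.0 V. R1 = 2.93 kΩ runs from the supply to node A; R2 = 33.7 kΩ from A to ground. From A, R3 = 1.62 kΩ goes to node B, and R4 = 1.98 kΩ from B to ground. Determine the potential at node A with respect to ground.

Node A sees R2 in parallel with the series input of stage 2, R3 + R4 = 3.600 kΩ.
R2 ‖ (R3+R4) = 3.253 kΩ.
First divider: V_A = V_supply · 3.253/(2.93 + 3.253) = 5.261 V.

V_A ≈ 5.26 V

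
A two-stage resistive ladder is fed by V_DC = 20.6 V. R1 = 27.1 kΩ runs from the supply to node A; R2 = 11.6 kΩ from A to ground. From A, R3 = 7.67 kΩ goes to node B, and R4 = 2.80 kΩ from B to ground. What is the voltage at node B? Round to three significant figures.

V_B ≈ 0.930 V

The second stage (R3 + R4 = 10.47 kΩ) loads node A in parallel with R2.
R2 ‖ (R3+R4) = 5.503 kΩ.
So V_A = 20.6 × 0.1688 = 3.477 V.
Stage 2 is unloaded, so V_B = V_A · R4/(R3+R4) = 3.477 × 2.80/10.47 = 0.9299 V.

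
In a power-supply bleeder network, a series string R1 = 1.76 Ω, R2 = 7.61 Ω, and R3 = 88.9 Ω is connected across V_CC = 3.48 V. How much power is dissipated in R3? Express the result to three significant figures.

The common current is I = 3.48/98.27 = 0.03541 A.
P(R3) = I²·R3 = (0.03541)² × 88.9 = 0.1115 W.

P ≈ 0.111 W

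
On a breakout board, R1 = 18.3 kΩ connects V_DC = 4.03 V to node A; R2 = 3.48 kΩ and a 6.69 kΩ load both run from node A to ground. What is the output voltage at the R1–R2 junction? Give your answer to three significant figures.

The load sits in parallel with R2, giving an effective lower resistance R2' = R2·R_L/(R2+R_L) = 2.289 kΩ.
Now apply the divider: V_out = 4.03 × 0.1112 = 0.4481 V.

V_out ≈ 0.448 V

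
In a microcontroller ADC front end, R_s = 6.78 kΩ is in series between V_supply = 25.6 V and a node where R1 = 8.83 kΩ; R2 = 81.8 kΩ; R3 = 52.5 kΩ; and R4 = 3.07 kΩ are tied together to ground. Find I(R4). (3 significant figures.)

I ≈ 1.99 mA

Parallel bank: R_p = 1/(1/8.83 + 1/81.8 + 1/52.5 + 1/3.07) = 2.127 kΩ.
V_A by voltage divider: V_A = 25.6 × 2.127/(6.78 + 2.127) = 6.112 V.
I(R4) = V_A / R4 = 6.112/3.07 = 1.991 mA.
(Check via current divider: I_total = 2.874 mA; share G_k/ΣG = 0.6927 → same result.)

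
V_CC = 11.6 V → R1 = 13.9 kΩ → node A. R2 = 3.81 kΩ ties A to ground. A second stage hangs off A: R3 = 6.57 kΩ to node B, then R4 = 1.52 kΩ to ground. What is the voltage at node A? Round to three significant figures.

V_A ≈ 1.82 V

Node A sees R2 in parallel with the series input of stage 2, R3 + R4 = 8.090 kΩ.
R2 ‖ (R3+R4) = 2.590 kΩ.
First divider: V_A = V_CC · 2.590/(13.9 + 2.590) = 1.822 V.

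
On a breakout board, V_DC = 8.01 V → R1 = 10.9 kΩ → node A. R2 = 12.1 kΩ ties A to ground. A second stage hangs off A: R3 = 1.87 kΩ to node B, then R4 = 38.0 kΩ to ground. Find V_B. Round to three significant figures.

V_B ≈ 3.51 V

Node A sees R2 in parallel with the series input of stage 2, R3 + R4 = 39.87 kΩ.
Effective lower resistance at A: R2 ‖ 39.87 = 9.283 kΩ.
So V_A = 8.01 × 0.4599 = 3.684 V.
Then the unloaded second divider: V_B = V_A × R4/(R3+R4) = 3.684 × 0.9531 = 3.511 V.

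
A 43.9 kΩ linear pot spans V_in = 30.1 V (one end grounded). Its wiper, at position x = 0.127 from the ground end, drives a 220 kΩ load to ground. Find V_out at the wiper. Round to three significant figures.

Split the track: R_lower = x·R_p = 5.575 kΩ, R_upper = (1−x)·R_p = 38.32 kΩ.
R_L loads the lower segment: effective lower R = 5.438 kΩ.
V_out = 30.1 × 5.438/(38.32 + 5.438) = 3.740 V.

V_out ≈ 3.74 V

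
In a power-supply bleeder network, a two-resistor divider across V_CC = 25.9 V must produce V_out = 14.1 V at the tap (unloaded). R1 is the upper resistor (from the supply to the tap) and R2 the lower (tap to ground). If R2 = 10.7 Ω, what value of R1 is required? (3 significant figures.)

The divider ratio is R2/(R1+R2) = 14.1/25.9 = 0.5444.
R1 = R2·(1/k − 1) = 10.7 × 0.8369 = 8.955 Ω.

R1 ≈ 8.95 Ω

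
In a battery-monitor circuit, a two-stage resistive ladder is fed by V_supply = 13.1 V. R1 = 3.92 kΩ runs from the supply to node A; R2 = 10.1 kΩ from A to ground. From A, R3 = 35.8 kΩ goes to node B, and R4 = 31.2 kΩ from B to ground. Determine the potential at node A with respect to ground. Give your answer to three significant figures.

V_A ≈ 9.06 V

Node A sees R2 in parallel with the series input of stage 2, R3 + R4 = 67.00 kΩ.
Effective lower resistance at A: R2 ‖ 67.00 = 8.777 kΩ.
So V_A = 13.1 × 0.6913 = 9.056 V.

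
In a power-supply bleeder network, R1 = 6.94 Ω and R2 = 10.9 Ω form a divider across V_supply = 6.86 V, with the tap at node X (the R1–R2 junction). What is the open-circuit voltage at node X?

V_th ≈ 4.19 V

V_th is the unloaded tap voltage: V_supply · R2/(R1+R2) = 6.86 × 0.6110 = 4.191 V.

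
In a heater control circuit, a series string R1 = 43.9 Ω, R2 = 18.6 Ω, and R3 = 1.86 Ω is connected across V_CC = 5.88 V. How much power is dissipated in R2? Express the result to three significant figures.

The common current is I = 5.88/64.36 = 0.09136 A.
P = I²R = 0.008347 × 18.6 = 0.1553 W.

P ≈ 0.155 W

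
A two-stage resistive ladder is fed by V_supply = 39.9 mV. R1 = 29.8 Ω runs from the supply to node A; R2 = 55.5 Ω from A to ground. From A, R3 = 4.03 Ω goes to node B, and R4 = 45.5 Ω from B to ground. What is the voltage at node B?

Node A sees R2 in parallel with the series input of stage 2, R3 + R4 = 49.53 Ω.
R2 ‖ (R3+R4) = 26.17 Ω.
So V_A = 39.9 × 0.4676 = 18.66 mV.
Then the unloaded second divider: V_B = V_A × R4/(R3+R4) = 18.66 × 0.9186 = 17.14 mV.

V_B ≈ 17.1 mV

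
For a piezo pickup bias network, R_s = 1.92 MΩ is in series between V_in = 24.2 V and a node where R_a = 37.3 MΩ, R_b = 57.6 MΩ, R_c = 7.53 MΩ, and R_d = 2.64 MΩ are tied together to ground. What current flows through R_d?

I ≈ 4.43 µA

Combine the parallel branches: R_p = (1/37.3 + 1/57.6 + 1/7.53 + 1/2.64)⁻¹ = 1.799 MΩ.
V_A = 24.2 × 1.799/3.719 = 11.71 V.
I(R_d) = V_A / R_d = 11.71/2.64 = 4.435 µA.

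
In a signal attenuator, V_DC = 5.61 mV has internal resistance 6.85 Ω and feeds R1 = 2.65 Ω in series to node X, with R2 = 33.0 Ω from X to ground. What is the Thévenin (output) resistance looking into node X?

R_th ≈ 7.38 Ω

R1' = 6.85 + 2.65 = 9.500 Ω (source resistance + R1).
Looking into X with the source shorted: R_th = R1'·R2/(R1'+R2) = 9.500 × 33.0/42.50 = 7.376 Ω.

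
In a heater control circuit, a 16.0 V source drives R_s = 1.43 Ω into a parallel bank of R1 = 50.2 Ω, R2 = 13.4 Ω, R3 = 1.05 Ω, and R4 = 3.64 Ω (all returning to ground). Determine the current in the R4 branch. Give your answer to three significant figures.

I ≈ 1.52 A

Combine the parallel branches: R_p = (1/50.2 + 1/13.4 + 1/1.05 + 1/3.64)⁻¹ = 0.7566 Ω.
V_A by voltage divider: V_A = 16.0 × 0.7566/(1.43 + 0.7566) = 5.536 V.
I(R4) = V_A / R4 = 5.536/3.64 = 1.521 A.
(Check via current divider: I_total = 7.317 A; share G_k/ΣG = 0.2079 → same result.)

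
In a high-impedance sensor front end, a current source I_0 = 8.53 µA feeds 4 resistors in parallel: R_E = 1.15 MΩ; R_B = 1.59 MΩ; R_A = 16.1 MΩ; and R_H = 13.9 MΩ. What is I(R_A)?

Conductances: ΣG = 1/1.15 + 1/1.59 + 1/16.1 + 1/13.9 = 1.633 (1/MΩ).
By the current-divider rule, I = I_0 · G_k/ΣG = 8.53 × 0.03805 = 0.3245 µA.

I ≈ 0.325 µA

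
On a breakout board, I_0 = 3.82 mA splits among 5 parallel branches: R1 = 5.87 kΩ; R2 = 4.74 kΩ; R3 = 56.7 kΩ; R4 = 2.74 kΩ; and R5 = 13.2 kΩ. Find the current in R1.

Conductances: ΣG = 1/5.87 + 1/4.74 + 1/56.7 + 1/2.74 + 1/13.2 = 0.8397 (1/kΩ).
By the current-divider rule, I = I_0 · G_k/ΣG = 3.82 × 0.2029 = 0.7750 mA.

I ≈ 0.775 mA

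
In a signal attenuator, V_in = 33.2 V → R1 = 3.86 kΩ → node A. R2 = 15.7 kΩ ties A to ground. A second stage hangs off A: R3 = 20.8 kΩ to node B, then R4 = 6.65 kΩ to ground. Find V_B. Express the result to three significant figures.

V_B ≈ 5.80 V

Looking into the second stage from A: R3 + R4 = 27.45 kΩ appears in parallel with R2.
R2 ‖ (R3+R4) = 9.988 kΩ.
First divider: V_A = V_in · 9.988/(3.86 + 9.988) = 23.95 V.
Then the unloaded second divider: V_B = V_A × R4/(R3+R4) = 23.95 × 0.2423 = 5.801 V.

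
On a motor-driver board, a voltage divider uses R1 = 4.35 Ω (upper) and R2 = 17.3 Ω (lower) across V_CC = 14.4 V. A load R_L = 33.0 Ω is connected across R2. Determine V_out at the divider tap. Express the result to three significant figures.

V_out ≈ 10.4 V

R2 ‖ R_L = (17.3 × 33.0)/(17.3 + 33.0) = 11.35 Ω.
Then V_out = V_CC · R2'/(R1 + R2') = 14.4 × 11.35/15.70 = 10.41 V.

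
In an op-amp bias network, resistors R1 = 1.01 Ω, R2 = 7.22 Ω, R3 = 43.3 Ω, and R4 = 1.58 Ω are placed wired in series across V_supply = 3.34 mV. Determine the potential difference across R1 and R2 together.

Total series resistance ΣR = 1.01 + 7.22 + 43.3 + 1.58 = 53.11 Ω.
R_{R1..R2} = 1.01 + 7.22 = 8.230 Ω.
Voltage divider: V = V_supply · (8.230 / 53.11) = 3.34 × 0.1550 = 0.5176 mV.

V ≈ 0.518 mV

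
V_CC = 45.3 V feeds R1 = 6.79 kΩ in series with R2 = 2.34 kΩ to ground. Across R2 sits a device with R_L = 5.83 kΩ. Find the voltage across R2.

V_out ≈ 8.94 V

The load sits in parallel with R2, giving an effective lower resistance R2' = R2·R_L/(R2+R_L) = 1.670 kΩ.
Then V_out = V_CC · R2'/(R1 + R2') = 45.3 × 1.670/8.460 = 8.941 V.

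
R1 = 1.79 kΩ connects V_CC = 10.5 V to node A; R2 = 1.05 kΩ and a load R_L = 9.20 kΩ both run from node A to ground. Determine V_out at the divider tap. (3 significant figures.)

The load sits in parallel with R2, giving an effective lower resistance R2' = R2·R_L/(R2+R_L) = 0.9424 kΩ.
Then V_out = V_CC · R2'/(R1 + R2') = 10.5 × 0.9424/2.732 = 3.622 V.
(Unloaded it would be 3.88 V; the load pulls it down.)

V_out ≈ 3.62 V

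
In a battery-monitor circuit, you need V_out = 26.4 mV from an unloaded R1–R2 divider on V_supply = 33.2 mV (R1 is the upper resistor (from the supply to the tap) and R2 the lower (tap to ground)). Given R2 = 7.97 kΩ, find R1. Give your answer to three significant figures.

R1 ≈ 2.05 kΩ

V_out/V_supply = R2/(R1+R2) = 0.7952.
R1 = R2·(1/k − 1) = 7.97 × 0.2576 = 2.053 kΩ.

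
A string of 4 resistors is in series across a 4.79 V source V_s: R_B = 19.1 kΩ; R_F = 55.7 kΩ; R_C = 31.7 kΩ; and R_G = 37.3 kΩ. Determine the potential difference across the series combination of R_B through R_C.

V ≈ 3.55 V

Total series resistance ΣR = 19.1 + 55.7 + 31.7 + 37.3 = 143.8 kΩ.
R_{R_B..R_C} = 19.1 + 55.7 + 31.7 = 106.5 kΩ.
By the voltage-divider rule, V = 4.79 × 106.5/143.8 = 3.548 V.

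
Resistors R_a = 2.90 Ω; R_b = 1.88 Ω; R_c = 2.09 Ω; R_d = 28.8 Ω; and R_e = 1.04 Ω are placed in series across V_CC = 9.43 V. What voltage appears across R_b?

V ≈ 0.483 V

ΣR = 2.90 + 1.88 + 2.09 + 28.8 + 1.04 = 36.71 Ω.
Voltage divider: V = V_CC · (1.880 / 36.71) = 9.43 × 0.05121 = 0.4829 V.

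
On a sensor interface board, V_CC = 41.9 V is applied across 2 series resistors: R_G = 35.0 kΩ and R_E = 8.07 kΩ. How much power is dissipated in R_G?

P ≈ 33.1 mW

Series current I = V_CC/ΣR = 41.9/43.07 = 0.9728 mA.
P = I²R = 0.9464 × 35.0 = 33.12 mW.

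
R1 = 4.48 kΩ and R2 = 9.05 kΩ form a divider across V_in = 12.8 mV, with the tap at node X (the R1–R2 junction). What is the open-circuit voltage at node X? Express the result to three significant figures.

V_th ≈ 8.56 mV

Open-circuit (no load on X): V_th = V_in · R2/(R1 + R2) = 12.8 × 9.05/(4.480 + 9.05) = 8.562 mV.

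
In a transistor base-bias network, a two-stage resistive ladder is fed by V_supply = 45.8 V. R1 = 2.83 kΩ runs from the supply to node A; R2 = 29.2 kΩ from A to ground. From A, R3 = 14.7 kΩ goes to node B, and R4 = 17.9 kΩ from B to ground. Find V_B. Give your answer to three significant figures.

V_B ≈ 21.2 V

The second stage (R3 + R4 = 32.60 kΩ) loads node A in parallel with R2.
R2 ‖ (R3+R4) = 15.40 kΩ.
First divider: V_A = V_supply · 15.40/(2.83 + 15.40) = 38.69 V.
Stage 2 is unloaded, so V_B = V_A · R4/(R3+R4) = 38.69 × 17.9/32.60 = 21.24 V.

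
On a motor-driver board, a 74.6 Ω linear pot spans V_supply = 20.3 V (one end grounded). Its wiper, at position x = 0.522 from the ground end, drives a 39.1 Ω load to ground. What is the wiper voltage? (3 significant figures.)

V_out ≈ 7.18 V

Split the track: R_lower = x·R_p = 38.94 Ω, R_upper = (1−x)·R_p = 35.66 Ω.
R_L loads the lower segment: effective lower R = 19.51 Ω.
V_out = 20.3 × 19.51/(35.66 + 19.51) = 7.179 V.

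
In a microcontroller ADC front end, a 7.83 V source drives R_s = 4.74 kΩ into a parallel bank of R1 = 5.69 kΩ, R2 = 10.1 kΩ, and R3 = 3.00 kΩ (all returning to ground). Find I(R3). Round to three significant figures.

Parallel bank: R_p = 1/(1/5.69 + 1/10.1 + 1/3.00) = 1.644 kΩ.
Node voltage V_A = V_DC · R_p/(R_s + R_p) = 7.83 × 0.2576 = 2.017 V.
I(R3) = V_A / R3 = 2.017/3.00 = 0.6723 mA.

I ≈ 0.672 mA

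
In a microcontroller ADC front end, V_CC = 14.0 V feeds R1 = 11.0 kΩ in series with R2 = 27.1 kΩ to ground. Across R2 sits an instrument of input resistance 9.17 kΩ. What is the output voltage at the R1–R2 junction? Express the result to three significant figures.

First combine the lower leg with the load: R2 ‖ R_L = 6.852 kΩ.
Voltage divider with the loaded lower leg: V_out = 14.0 × 6.852/(11.0 + 6.852) = 14.0 × 0.3838 = 5.373 V.

V_out ≈ 5.37 V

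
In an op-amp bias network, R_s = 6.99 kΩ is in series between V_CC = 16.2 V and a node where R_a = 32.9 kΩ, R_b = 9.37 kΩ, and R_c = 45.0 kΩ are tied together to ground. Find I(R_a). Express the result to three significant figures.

Equivalent of the parallel group: R_p = 6.276 kΩ.
Node voltage V_A = V_CC · R_p/(R_s + R_p) = 16.2 × 0.4731 = 7.664 V.
Branch current I = V_A/R_a = 7.664/32.9 = 0.2329 mA.
(Equivalently: I_total = 1.221 mA, then current-divider fraction G_k/ΣG = 0.1908.)

I ≈ 0.233 mA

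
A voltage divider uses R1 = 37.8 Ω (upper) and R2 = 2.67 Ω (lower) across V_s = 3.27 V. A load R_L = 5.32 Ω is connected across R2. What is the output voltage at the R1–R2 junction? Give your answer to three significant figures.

V_out ≈ 0.147 V

The load sits in parallel with R2, giving an effective lower resistance R2' = R2·R_L/(R2+R_L) = 1.778 Ω.
Now apply the divider: V_out = 3.27 × 0.04492 = 0.1469 V.
(Unloaded it would be 0.216 V; the load pulls it down.)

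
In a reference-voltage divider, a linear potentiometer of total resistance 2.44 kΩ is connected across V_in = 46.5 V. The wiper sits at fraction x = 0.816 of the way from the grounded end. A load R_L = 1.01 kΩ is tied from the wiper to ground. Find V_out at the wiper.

The pot divides into 0.4490 kΩ above the wiper and 1.991 kΩ below.
(x·R_p) ‖ R_L = 0.6701 kΩ.
V_out = 46.5 × 0.6701/(0.4490 + 0.6701) = 27.84 V.

V_out ≈ 27.8 V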